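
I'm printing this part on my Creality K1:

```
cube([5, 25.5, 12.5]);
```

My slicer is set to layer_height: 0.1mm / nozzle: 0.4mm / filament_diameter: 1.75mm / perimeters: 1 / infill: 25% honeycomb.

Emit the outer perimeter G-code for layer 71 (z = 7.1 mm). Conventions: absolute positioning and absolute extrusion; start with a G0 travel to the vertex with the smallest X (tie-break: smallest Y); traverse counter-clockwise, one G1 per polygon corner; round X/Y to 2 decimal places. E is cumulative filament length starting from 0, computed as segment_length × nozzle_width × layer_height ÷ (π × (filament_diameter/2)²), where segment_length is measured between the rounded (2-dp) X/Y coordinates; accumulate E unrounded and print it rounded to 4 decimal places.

G0 X0.00 Y0.00 Z7.10
G1 X5.00 Y0.00 E0.0832
G1 X5.00 Y25.50 E0.5072
G1 X0.00 Y25.50 E0.5904
G1 X0.00 Y0.00 E1.0144

At z = 7.1 mm: the cube is present — its section is the full 5×25.5 rectangle. The outline is a single polygon with 4 vertices. Extrusion per mm of travel: 0.4 × 0.1 / (π × 0.875²) = 0.016630. Accumulating E over each segment gives final E = 1.0144.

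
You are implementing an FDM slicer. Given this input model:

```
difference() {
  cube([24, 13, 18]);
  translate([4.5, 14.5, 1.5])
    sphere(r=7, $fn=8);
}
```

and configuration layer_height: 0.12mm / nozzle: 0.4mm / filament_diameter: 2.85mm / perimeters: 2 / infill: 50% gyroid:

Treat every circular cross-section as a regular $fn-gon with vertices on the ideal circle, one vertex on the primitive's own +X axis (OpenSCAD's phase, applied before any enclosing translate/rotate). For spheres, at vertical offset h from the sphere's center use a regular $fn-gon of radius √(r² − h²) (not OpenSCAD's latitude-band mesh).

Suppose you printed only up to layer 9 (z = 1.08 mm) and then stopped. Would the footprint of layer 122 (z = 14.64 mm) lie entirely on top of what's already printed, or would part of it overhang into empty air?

Compare the two slices. At z = 1.08: the cube is present — its section is the full 24×13 rectangle (area 312.00 mm²); the r=7 sphere at (4.5, 14.5) contributes a regular 8-gon of circumradius √(7²−0.42²) = 6.987 (area = (8/2)·6.987²·sin(360°/8) = 138.09 mm²); Subtracting the remaining from the first: starting from the 24×13 cube (312.00 mm²), the r=7 sphere at (4.5, 14.5) partially overlaps it — only the 45.01 mm² overlap (of its 138.09 mm²) is removed, clipping the outline — area = 266.99 mm². At z = 14.64: the cube is present — its section is the full 24×13 rectangle (area 312.00 mm²); the sphere at (4.5, 14.5) is not intersected at this z (|z−center|=13.140 > r=7); After the difference (first − rest): none of the subtracted shapes is present at this height, so the 24×13 cube is unchanged — area = 312.00 mm². Checking containment: at z = 14.64 the cross-section extends beyond the z = 1.08 cross-section by about 45.01 mm².

part overhangs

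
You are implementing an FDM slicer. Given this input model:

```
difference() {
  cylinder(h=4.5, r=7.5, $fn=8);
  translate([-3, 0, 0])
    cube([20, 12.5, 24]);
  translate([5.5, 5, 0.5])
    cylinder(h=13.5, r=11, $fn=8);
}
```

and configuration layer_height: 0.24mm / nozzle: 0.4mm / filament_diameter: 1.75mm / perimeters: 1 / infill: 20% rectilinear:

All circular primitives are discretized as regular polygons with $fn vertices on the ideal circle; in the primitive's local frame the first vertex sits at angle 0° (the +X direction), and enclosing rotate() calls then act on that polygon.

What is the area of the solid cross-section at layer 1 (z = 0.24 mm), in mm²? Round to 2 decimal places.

At z = 0.24 mm: the r=7.5 cylinder contributes a regular 8-gon of circumradius 7.5 (area = (8/2)·7.500²·sin(360°/8) = 159.10 mm²); the cube at (-3, 0) is present — its section is the full 20×12.5 rectangle (area 250.00 mm²); the cylinder at (5.5, 5) does not reach this height (z outside [0.5, 14]); Taking the first minus the rest: starting from the r=7.5 cylinder (159.10 mm²), the 20×12.5 cube at (-3, 0) partially overlaps it — only the 60.41 mm² overlap (of its 250.00 mm²) is removed, clipping the outline — area = 98.69 mm². Overall, the cross-section is a single solid region. Net area = 98.69 mm².

98.69 mm²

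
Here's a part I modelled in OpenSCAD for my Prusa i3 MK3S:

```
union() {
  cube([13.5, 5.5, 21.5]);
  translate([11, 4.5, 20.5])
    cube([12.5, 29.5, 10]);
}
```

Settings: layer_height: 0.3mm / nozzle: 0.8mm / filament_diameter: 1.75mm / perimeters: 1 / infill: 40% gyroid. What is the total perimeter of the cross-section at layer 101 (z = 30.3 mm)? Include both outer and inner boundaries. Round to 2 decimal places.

At z = 30.3 mm: the cube is absent (z outside [0, 21.5]); the cube at (11, 4.5) is present — its section is the full 12.5×29.5 rectangle (perimeter 84.00 mm); Merging all regions: only the 12.5×29.5 cube at (11, 4.5) is present, so the union is just that shape — boundary = 84.00 mm. Overall, the cross-section is a single solid region. Total boundary length (outer) = 84.00 mm.

84.00 mm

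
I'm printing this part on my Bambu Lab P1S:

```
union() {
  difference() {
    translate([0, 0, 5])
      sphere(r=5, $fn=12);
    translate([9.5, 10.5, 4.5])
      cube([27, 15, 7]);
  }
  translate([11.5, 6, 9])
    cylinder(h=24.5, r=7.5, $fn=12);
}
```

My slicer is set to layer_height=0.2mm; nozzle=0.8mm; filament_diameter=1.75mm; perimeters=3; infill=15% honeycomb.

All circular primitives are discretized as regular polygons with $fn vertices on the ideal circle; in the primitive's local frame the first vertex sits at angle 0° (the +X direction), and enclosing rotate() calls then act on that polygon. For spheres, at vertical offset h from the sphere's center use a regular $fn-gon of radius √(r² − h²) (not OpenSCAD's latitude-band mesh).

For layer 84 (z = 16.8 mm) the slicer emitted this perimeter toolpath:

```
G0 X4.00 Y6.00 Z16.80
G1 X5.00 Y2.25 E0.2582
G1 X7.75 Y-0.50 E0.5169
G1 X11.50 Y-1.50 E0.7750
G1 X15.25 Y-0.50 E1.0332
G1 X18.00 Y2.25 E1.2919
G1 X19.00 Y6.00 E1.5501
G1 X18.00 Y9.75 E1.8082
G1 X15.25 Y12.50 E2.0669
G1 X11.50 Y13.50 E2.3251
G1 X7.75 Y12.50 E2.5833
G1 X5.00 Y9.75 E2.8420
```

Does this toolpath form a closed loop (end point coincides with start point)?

no

Start point (G0): (4.00, 6.00). End point (last G1): the path does not return to the start — open.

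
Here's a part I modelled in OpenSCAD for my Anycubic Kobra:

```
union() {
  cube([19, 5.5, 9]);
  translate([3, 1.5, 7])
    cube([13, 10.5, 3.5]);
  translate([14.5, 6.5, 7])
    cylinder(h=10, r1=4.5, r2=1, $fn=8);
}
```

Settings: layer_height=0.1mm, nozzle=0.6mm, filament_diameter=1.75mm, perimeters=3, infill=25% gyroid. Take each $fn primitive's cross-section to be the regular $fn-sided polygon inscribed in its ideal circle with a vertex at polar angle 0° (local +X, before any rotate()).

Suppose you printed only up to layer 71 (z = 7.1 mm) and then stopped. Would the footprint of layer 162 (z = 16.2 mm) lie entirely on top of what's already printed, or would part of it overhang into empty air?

Compare the two slices. At z = 7.1: the cube (footprint 19×5.5) is included at this height (area 104.50 mm²); the cube at (3, 1.5) (footprint 13×10.5) is included at this height (area 136.50 mm²); the cone at (14.5, 6.5): at t=0.010 of its height the radius interpolates to r₁+(r₂−r₁)t = 4.465, giving a regular 8-gon of that circumradius (area = (8/2)·4.465²·sin(360°/8) = 56.39 mm²); Taking the union: the regions partially overlap — summed areas 297.39 mm² minus the doubly-counted overlap 97.76 mm² gives 199.62 mm² — area = 199.62 mm². At z = 16.2: the cube is absent (z outside [0, 9]); the cube at (3, 1.5) is not intersected at this z (z outside [7, 10.5]); the cone at (14.5, 6.5): at t=0.920 of its height the radius interpolates to r₁+(r₂−r₁)t = 1.280, giving a regular 8-gon of that circumradius (area = (8/2)·1.280²·sin(360°/8) = 4.63 mm²); Combining (union): only the cone at (14.5, 6.5) is present, so the union is just that shape — area = 4.63 mm². Checking containment: the cross-section at z = 16.2 is a subset of the cross-section at z = 7.1.

entirely on top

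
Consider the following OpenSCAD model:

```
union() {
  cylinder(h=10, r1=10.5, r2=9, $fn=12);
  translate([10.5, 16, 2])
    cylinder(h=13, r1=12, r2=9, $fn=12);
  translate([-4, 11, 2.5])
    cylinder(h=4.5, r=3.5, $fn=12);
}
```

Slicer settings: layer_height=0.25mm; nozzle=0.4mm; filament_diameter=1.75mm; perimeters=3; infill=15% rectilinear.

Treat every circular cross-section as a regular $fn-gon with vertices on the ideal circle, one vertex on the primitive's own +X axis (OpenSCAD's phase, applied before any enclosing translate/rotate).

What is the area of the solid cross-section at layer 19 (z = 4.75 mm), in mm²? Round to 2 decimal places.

699.81 mm²

At z = 4.75 mm: the cone (r1=10.5→r2=9) has section circumradius 9.787 here — a regular 12-gon (area = (12/2)·9.787²·sin(360°/12) = 287.39 mm²); the cone at (10.5, 16): at t=0.212 of its height the radius interpolates to r₁+(r₂−r₁)t = 11.365, giving a regular 12-gon of that circumradius (area = (12/2)·11.365²·sin(360°/12) = 387.52 mm²); the r=3.5 cylinder at (-4, 11) gives a regular 12-gon of circumradius 3.5 (constant along its height) (area = (12/2)·3.500²·sin(360°/12) = 36.75 mm²); Merging all regions: the regions partially overlap — summed areas 711.65 mm² minus the doubly-counted overlap 11.84 mm² gives 699.81 mm² — area = 699.81 mm². Overall, the cross-section is a single solid region. Net area = 699.81 mm².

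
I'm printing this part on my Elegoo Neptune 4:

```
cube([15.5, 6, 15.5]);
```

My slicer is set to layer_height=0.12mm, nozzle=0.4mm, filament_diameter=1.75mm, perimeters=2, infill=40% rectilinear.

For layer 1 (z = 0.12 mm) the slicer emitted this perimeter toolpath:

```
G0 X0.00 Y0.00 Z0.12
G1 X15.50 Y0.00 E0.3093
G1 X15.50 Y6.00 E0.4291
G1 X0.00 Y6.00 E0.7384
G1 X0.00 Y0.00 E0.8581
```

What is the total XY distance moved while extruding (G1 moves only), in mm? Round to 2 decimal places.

Sum the Euclidean lengths of each G1 segment: total = 43.00 mm.

43.00 mm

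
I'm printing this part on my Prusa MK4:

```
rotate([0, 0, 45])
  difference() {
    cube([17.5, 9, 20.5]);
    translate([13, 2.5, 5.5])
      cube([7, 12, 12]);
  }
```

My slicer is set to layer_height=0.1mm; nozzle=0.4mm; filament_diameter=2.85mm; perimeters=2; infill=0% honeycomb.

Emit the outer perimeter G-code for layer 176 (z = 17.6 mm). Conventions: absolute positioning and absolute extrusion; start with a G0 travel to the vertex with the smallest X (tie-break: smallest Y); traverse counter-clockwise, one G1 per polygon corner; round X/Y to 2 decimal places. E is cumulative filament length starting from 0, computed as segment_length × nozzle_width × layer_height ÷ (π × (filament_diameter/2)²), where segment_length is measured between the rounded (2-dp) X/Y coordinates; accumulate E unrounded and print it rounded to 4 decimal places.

G0 X-6.36 Y6.36 Z17.60
G1 X0.00 Y0.00 E0.0564
G1 X12.37 Y12.37 E0.1661
G1 X6.01 Y18.74 E0.2225
G1 X-6.36 Y6.36 E0.3323

At z = 17.6 mm: the cube (footprint 17.5×9) is included at this height; the cube at (13, 2.5) is absent (z outside [5.5, 17.5]); Taking the first minus the rest: none of the subtracted shapes is present at this height, so the 17.5×9 cube is unchanged — 1 connected region; (whole slice rotated 45° about Z — lengths, areas and connectivity unchanged). The outline is a single polygon with 4 vertices. Extrusion per mm of travel: 0.4 × 0.1 / (π × 1.425²) = 0.006270. Accumulating E over each segment gives final E = 0.3323.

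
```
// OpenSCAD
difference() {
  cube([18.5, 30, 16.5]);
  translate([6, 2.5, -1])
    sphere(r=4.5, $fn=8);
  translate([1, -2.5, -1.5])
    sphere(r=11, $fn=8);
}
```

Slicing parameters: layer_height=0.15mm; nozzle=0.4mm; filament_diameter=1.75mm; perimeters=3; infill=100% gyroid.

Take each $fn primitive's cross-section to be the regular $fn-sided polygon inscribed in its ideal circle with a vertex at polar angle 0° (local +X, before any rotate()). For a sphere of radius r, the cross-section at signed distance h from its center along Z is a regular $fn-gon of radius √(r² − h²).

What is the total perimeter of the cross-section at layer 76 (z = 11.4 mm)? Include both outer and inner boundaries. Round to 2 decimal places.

97.00 mm

At z = 11.4 mm: the cube is present — its section is the full 18.5×30 rectangle (perimeter 97.00 mm); the sphere at (6, 2.5) is not intersected at this z (|z−center|=12.400 > r=4.5); the sphere at (1, -2.5) is not intersected at this z (|z−center|=12.900 > r=11); After the difference (first − rest): none of the subtracted shapes is present at this height, so the 18.5×30 cube is unchanged — boundary = 97.00 mm. Overall, the cross-section is a single solid region. Total boundary length (outer) = 97.00 mm.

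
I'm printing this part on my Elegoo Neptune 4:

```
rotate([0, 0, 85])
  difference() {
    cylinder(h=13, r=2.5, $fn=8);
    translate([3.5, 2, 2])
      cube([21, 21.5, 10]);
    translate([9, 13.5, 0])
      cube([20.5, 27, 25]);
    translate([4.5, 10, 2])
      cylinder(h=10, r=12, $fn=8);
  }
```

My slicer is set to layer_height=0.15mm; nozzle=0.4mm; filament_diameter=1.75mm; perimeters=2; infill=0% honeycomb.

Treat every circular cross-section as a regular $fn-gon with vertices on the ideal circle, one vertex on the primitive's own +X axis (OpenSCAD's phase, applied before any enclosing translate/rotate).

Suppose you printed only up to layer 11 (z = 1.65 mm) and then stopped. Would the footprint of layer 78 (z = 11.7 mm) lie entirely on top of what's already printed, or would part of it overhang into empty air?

Compare the two slices. At z = 1.65: the cylinder: section is a regular 8-gon, circumradius r=2.5 (area = (8/2)·2.500²·sin(360°/8) = 17.68 mm²); the cube at (3.5, 2) does not reach this height (z outside [2, 12]); the cube at (9, 13.5) is present — its section is the full 20.5×27 rectangle (area 553.50 mm²); the cylinder at (4.5, 10) does not reach this height (z outside [2, 12]); After the difference (first − rest): starting from the r=2.5 cylinder (17.68 mm²), the 20.5×27 cube at (9, 13.5) misses the remaining region (no effect) — area = 17.68 mm²; (rotated 85° about Z; rotation is an isometry so areas/perimeters/island counts are preserved). At z = 11.7: the r=2.5 cylinder contributes a regular 8-gon of circumradius 2.5 (area = (8/2)·2.500²·sin(360°/8) = 17.68 mm²); the 21×21.5 cube at (3.5, 2) contributes its full rectangle (area 451.50 mm²); the 20.5×27 cube at (9, 13.5) contributes its full rectangle (area 553.50 mm²); the r=12 cylinder at (4.5, 10) contributes a regular 8-gon of circumradius 12 (area = (8/2)·12.000²·sin(360°/8) = 407.29 mm²); Taking the first minus the rest: starting from the r=2.5 cylinder (17.68 mm²), the 21×21.5 cube at (3.5, 2) misses the remaining region (no effect); the 20.5×27 cube at (9, 13.5) misses the remaining region (no effect); the r=12 cylinder at (4.5, 10) partially overlaps it — only the 9.42 mm² overlap (of its 407.29 mm²) is removed, clipping the outline — area = 8.26 mm²; (whole slice rotated 85° about Z — lengths, areas and connectivity unchanged). Checking containment: the cross-section at z = 11.7 is a subset of the cross-section at z = 1.65.

entirely on top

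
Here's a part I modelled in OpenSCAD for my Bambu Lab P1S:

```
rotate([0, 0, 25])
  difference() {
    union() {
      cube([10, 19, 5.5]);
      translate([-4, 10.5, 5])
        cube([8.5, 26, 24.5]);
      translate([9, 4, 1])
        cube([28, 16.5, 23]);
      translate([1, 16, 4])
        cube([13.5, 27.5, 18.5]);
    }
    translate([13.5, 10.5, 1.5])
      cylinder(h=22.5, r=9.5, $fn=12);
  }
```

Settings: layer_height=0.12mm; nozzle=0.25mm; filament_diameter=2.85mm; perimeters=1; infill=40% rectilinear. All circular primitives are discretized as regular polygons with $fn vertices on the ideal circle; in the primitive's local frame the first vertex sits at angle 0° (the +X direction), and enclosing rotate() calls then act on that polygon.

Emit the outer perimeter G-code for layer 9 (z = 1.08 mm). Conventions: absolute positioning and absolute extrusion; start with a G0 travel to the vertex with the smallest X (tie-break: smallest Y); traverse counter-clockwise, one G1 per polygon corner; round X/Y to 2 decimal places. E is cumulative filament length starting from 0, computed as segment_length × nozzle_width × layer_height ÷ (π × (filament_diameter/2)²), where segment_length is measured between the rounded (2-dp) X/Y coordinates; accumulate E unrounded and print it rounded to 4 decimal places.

G0 X-8.03 Y17.22 Z1.08
G1 X0.00 Y0.00 E0.0894
G1 X9.06 Y4.23 E0.1364
G1 X7.37 Y7.85 E0.1552
G1 X31.84 Y19.26 E0.2821
G1 X24.87 Y34.22 E0.3597
G1 X-0.51 Y22.38 E0.4914
G1 X0.13 Y21.02 E0.4985
G1 X-8.03 Y17.22 E0.5408

At z = 1.08 mm: the cube is present — its section is the full 10×19 rectangle; the cube at (-4, 10.5) does not reach this height (z outside [5, 29.5]); the cube at (9, 4) is present — its section is the full 28×16.5 rectangle; the cube at (1, 16) is not intersected at this z (z outside [4, 22.5]); Combining (union): the regions partially overlap (shared area 15.00 mm²), so overlapping operands fuse into one piece — 1 connected region; the cylinder at (13.5, 10.5) is not intersected at this z (z outside [1.5, 24]); After the difference (first − rest): none of the subtracted shapes is present at this height, so the result so far is unchanged — 1 connected region; (whole slice rotated 25° about Z — lengths, areas and connectivity unchanged). The outline is a single polygon with 8 vertices. Extrusion per mm of travel: 0.25 × 0.12 / (π × 1.425²) = 0.004703. Accumulating E over each segment gives final E = 0.5408.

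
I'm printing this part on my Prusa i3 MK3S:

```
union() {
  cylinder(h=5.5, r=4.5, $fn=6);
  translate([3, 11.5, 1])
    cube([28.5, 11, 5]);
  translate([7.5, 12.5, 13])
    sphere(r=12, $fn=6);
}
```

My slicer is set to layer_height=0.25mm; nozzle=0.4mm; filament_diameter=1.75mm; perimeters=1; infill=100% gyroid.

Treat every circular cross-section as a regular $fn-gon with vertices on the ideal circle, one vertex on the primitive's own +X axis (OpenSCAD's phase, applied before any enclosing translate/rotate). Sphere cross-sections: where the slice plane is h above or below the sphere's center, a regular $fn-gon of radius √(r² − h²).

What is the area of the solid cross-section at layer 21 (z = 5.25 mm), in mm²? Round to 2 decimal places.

480.59 mm²

At z = 5.25 mm: the r=4.5 cylinder contributes a regular 6-gon of circumradius 4.5 (area = (6/2)·4.500²·sin(360°/6) = 52.61 mm²); the cube at (3, 11.5) (footprint 28.5×11) is included at this height (area 313.50 mm²); the r=12 sphere at (7.5, 12.5) slices to a regular 6-gon of circumradius 9.162 (√(r²−h²) with h=7.75 from center) (area = (6/2)·9.162²·sin(360°/6) = 218.08 mm²); Taking the union: the regions partially overlap — summed areas 584.19 mm² minus the doubly-counted overlap 103.60 mm² gives 480.59 mm² — area = 480.59 mm². Overall, the cross-section has 2 separate islands. Net area = 480.59 mm².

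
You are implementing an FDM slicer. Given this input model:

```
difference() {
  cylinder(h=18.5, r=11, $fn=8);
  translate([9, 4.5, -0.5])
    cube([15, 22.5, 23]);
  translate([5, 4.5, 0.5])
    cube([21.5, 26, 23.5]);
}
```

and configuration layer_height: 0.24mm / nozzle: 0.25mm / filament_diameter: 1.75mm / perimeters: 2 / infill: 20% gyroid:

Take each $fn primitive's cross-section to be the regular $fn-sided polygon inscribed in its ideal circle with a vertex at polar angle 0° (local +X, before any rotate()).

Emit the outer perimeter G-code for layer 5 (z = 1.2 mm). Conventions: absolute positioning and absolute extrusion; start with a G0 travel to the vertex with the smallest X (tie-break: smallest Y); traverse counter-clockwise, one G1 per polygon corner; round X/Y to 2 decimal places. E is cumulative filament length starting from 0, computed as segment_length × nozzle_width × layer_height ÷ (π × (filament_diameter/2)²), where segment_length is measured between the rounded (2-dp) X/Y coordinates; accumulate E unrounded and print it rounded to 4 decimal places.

G0 X-11.00 Y0.00 Z1.20
G1 X-7.78 Y-7.78 E0.2100
G1 X0.00 Y-11.00 E0.4201
G1 X7.78 Y-7.78 E0.6301
G1 X11.00 Y0.00 E0.8402
G1 X9.14 Y4.50 E0.9616
G1 X5.00 Y4.50 E1.0649
G1 X5.00 Y8.93 E1.1754
G1 X0.00 Y11.00 E1.3104
G1 X-7.78 Y7.78 E1.5204
G1 X-11.00 Y0.00 E1.7305

At z = 1.2 mm: the r=11 cylinder contributes a regular 8-gon of circumradius 11; the cube at (9, 4.5) is present — its section is the full 15×22.5 rectangle; the 21.5×26 cube at (5, 4.5) contributes its full rectangle; After the difference (first − rest): starting from the r=11 cylinder, the 15×22.5 cube at (9, 4.5) partially overlaps it — only the 0.02 mm² overlap (of its 337.50 mm²) is removed, clipping the outline; the 21.5×26 cube at (5, 4.5) partially overlaps it — only the 12.91 mm² overlap (of its 559.00 mm²) is removed, clipping the outline — 1 connected region. The outline is a single polygon with 10 vertices. Extrusion per mm of travel: 0.25 × 0.24 / (π × 0.875²) = 0.024945. Accumulating E over each segment gives final E = 1.7305.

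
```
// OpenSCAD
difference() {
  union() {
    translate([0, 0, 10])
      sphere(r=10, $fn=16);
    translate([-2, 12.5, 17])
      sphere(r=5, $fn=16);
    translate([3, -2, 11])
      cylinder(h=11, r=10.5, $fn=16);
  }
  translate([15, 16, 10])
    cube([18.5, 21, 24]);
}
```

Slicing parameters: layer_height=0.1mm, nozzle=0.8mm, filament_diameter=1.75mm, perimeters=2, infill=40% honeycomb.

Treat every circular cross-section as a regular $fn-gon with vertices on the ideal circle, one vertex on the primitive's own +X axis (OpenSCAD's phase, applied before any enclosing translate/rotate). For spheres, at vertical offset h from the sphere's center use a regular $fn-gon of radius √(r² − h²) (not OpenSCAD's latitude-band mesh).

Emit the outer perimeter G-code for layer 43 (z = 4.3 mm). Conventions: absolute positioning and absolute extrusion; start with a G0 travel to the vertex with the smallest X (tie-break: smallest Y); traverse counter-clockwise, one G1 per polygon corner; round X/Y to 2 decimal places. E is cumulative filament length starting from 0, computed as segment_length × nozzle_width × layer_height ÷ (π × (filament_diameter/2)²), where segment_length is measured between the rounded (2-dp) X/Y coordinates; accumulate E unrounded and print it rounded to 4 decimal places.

G0 X-8.22 Y0.00 Z4.30
G1 X-7.59 Y-3.14 E0.1065
G1 X-5.81 Y-5.81 E0.2132
G1 X-3.14 Y-7.59 E0.3200
G1 X0.00 Y-8.22 E0.4265
G1 X3.14 Y-7.59 E0.5330
G1 X5.81 Y-5.81 E0.6397
G1 X7.59 Y-3.14 E0.7465
G1 X8.22 Y0.00 E0.8530
G1 X7.59 Y3.14 E0.9595
G1 X5.81 Y5.81 E1.0662
G1 X3.14 Y7.59 E1.1730
G1 X0.00 Y8.22 E1.2795
G1 X-3.14 Y7.59 E1.3860
G1 X-5.81 Y5.81 E1.4927
G1 X-7.59 Y3.14 E1.5995
G1 X-8.22 Y0.00 E1.7060

At z = 4.3 mm: the r=10 sphere slices to a regular 16-gon of circumradius 8.216 (√(r²−h²) with h=5.7 from center); the sphere at (-2, 12.5) is not intersected at this z (|z−center|=12.700 > r=5); the cylinder at (3, -2) is not intersected at this z (z outside [11, 22]); Combining (union): only the r=10 sphere is present, so the union is just that shape — 1 connected region; the cube at (15, 16) is absent (z outside [10, 34]); After the difference (first − rest): none of the subtracted shapes is present at this height, so that combined region is unchanged — 1 connected region. The outline is a single polygon with 16 vertices. Extrusion per mm of travel: 0.8 × 0.1 / (π × 0.875²) = 0.033260. Accumulating E over each segment gives final E = 1.7060.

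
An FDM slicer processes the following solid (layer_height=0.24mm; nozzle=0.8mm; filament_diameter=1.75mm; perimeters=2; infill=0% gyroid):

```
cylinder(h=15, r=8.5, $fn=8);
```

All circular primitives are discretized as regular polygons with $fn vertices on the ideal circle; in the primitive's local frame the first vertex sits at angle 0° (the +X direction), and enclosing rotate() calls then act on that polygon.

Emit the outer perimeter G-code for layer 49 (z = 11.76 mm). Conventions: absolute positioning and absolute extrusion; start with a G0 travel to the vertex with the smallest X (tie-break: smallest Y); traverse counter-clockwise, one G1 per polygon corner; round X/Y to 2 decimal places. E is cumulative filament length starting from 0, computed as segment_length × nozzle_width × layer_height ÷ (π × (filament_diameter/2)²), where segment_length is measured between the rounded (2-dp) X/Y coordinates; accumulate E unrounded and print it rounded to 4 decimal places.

At z = 11.76 mm: the r=8.5 cylinder contributes a regular 8-gon of circumradius 8.5. The outline is a single polygon with 8 vertices. Extrusion per mm of travel: 0.8 × 0.24 / (π × 0.875²) = 0.079824. Accumulating E over each segment gives final E = 4.1543.

G0 X-8.50 Y0.00 Z11.76
G1 X-6.01 Y-6.01 E0.5193
G1 X0.00 Y-8.50 E1.0386
G1 X6.01 Y-6.01 E1.5579
G1 X8.50 Y0.00 E2.0772
G1 X6.01 Y6.01 E2.5964
G1 X0.00 Y8.50 E3.1157
G1 X-6.01 Y6.01 E3.6350
G1 X-8.50 Y0.00 E4.1543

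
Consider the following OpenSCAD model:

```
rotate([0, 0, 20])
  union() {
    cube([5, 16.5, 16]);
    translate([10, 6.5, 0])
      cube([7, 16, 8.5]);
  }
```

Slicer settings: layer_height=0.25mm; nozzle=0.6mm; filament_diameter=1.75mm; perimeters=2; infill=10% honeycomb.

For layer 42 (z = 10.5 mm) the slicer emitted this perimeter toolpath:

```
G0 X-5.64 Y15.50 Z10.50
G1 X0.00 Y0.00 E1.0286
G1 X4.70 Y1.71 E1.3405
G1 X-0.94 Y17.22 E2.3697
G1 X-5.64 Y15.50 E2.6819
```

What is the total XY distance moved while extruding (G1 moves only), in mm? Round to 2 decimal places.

43.00 mm

Sum the Euclidean lengths of each G1 segment: total = 43.00 mm.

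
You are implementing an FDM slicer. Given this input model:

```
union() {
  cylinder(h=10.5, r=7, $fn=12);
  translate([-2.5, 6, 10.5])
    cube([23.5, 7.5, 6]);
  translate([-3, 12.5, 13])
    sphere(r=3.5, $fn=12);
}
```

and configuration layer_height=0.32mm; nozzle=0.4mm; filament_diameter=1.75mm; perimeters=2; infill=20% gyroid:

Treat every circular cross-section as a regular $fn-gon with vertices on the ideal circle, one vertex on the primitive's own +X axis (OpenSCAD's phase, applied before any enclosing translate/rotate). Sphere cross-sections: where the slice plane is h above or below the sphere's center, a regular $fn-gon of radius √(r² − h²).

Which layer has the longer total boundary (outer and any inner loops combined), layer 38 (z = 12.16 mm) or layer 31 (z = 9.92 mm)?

layer 38 (z = 12.16 mm)

Layer 38 (z = 12.16): the cylinder is absent (z outside [0, 10.5]); the cube at (-2.5, 6) is present — its section is the full 23.5×7.5 rectangle (perimeter 62.00 mm); the r=3.5 sphere at (-3, 12.5) contributes a regular 12-gon of circumradius √(3.5²−0.84²) = 3.398 (perimeter = 2·12·3.398·sin(180°/12) = 21.11 mm); Taking the union: the regions partially overlap (shared area 9.76 mm²), so the edge portions inside another operand are dropped and the merged outline is re-measured after clipping — boundary = 70.42 mm. So its perimeter = 70.42 mm. Layer 31 (z = 9.92): the cylinder: section is a regular 12-gon, circumradius r=7 (perimeter = 2·12·7.000·sin(180°/12) = 43.48 mm); the cube at (-2.5, 6) is not intersected at this z (z outside [10.5, 16.5]); the r=3.5 sphere at (-3, 12.5) contributes a regular 12-gon of circumradius √(3.5²−3.08²) = 1.662 (perimeter = 2·12·1.662·sin(180°/12) = 10.33 mm); Combining (union): the 2 present regions are separate (no shared area or edge), so areas and boundary lengths simply add and each stays a separate island — boundary = 53.81 mm. So its perimeter = 53.81 mm. Layer 38 is larger (70.42 vs 53.81 mm).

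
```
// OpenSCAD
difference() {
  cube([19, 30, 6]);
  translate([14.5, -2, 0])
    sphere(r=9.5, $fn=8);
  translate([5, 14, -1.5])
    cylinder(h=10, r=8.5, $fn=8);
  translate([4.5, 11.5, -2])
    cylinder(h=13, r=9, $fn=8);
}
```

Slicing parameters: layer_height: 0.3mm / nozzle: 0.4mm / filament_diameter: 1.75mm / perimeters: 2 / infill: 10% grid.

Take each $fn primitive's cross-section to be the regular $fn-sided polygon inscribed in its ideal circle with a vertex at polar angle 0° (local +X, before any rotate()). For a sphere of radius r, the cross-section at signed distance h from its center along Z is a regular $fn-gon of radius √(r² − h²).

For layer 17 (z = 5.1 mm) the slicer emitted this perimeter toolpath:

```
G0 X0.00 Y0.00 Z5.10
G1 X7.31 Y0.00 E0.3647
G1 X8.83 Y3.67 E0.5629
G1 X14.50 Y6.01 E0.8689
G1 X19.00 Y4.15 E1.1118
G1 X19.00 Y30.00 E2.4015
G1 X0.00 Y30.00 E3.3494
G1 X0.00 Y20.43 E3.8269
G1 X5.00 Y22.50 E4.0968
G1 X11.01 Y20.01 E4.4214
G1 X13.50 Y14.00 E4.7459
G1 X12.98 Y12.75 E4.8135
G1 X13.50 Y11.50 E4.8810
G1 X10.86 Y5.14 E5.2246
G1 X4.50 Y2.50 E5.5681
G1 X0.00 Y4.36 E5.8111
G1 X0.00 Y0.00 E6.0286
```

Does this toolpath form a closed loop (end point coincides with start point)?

Start point (G0): (0.00, 0.00). End point (last G1): the path returns to the start — closed.

yes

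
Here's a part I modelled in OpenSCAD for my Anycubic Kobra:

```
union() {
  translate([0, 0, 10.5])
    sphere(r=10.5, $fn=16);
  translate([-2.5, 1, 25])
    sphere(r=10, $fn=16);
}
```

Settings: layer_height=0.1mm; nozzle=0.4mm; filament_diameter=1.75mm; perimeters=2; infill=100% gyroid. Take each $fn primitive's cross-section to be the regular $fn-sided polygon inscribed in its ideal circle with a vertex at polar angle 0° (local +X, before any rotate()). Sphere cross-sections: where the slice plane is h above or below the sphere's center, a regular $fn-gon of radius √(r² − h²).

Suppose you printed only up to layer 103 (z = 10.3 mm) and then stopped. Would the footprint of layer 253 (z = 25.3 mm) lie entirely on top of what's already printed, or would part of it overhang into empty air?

Compare the two slices. At z = 10.3: the sphere: section is a regular 16-gon, circumradius = √(r²−h²) = √(10.5²−0.2²) = 10.498 (area = (16/2)·10.498²·sin(360°/16) = 337.40 mm²); the sphere at (-2.5, 1) does not reach this height (|z−center|=14.700 > r=10); Merging all regions: only the r=10.5 sphere is present, so the union is just that shape — area = 337.40 mm². At z = 25.3: the sphere is not intersected at this z (|z−center|=14.800 > r=10.5); the r=10 sphere at (-2.5, 1) slices to a regular 16-gon of circumradius 9.995 (√(r²−h²) with h=0.3 from center) (area = (16/2)·9.995²·sin(360°/16) = 305.87 mm²); Combining (union): only the r=10 sphere at (-2.5, 1) is present, so the union is just that shape — area = 305.87 mm². Checking containment: at z = 25.3 the cross-section extends beyond the z = 10.3 cross-section by about 39.33 mm².

part overhangs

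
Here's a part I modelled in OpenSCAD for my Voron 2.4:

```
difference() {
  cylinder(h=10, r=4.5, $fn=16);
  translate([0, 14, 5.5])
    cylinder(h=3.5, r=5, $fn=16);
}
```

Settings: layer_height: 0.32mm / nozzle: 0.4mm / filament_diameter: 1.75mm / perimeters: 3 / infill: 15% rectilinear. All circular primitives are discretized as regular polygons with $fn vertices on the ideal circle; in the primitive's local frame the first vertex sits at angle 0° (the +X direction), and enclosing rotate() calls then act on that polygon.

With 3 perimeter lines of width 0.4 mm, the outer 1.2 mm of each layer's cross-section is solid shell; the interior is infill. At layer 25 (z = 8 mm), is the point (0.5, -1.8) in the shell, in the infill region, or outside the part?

At z = 8 mm: the r=4.5 cylinder contributes a regular 16-gon of circumradius 4.5; the r=5 cylinder at (0, 14) gives a regular 16-gon of circumradius 5 (constant along its height); Taking the first minus the rest: starting from the r=4.5 cylinder, the r=5 cylinder at (0, 14) misses the remaining region (no effect) — 1 connected region. Overall, the cross-section is a single solid region. The nearest boundary edge runs (1.72, -4.16)→(-0.00, -4.50); distance from the point to it = 2.55 mm. The point is inside the cross-section and 2.55 mm from the nearest boundary — more than the 1.2 mm shell width (3 × 0.4), so it's in the infill interior.

infill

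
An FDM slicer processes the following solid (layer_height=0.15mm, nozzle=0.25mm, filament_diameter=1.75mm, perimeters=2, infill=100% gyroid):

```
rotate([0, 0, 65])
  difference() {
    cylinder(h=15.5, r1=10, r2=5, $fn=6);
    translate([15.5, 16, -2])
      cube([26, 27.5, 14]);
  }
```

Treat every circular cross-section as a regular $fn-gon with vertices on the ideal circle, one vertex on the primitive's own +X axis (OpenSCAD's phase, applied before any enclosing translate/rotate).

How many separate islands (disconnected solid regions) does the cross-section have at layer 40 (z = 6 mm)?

At z = 6 mm: the cone contributes a regular 6-gon of circumradius 8.065 (interpolated between r1=10 and r2=5 at t=0.387); the cube at (15.5, 16) (footprint 26×27.5) is included at this height; Taking the first minus the rest: starting from the cone, the 26×27.5 cube at (15.5, 16) misses the remaining region (no effect) — 1 connected region; (rotated 65° about Z; rotation is an isometry so areas/perimeters/island counts are preserved). Overall, the cross-section is a single solid region. Island count = 1.

1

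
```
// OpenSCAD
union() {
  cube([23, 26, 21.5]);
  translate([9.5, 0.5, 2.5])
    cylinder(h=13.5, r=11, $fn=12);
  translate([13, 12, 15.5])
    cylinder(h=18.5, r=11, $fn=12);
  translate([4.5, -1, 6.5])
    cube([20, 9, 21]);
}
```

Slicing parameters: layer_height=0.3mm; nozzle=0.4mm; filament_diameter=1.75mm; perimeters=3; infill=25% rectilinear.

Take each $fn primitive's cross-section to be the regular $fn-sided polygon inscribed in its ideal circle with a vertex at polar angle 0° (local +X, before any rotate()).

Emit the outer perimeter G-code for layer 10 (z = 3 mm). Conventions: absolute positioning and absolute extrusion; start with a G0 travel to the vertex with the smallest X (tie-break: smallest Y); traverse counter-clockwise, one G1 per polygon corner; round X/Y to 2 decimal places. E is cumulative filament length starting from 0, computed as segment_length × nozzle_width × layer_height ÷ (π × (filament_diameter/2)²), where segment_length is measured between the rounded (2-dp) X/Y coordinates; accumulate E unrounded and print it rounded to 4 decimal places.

G0 X-1.50 Y0.50 Z3.00
G1 X-0.03 Y-5.00 E0.2840
G1 X4.00 Y-9.03 E0.5684
G1 X9.50 Y-10.50 E0.8524
G1 X15.00 Y-9.03 E1.1364
G1 X19.03 Y-5.00 E1.4208
G1 X20.37 Y0.00 E1.6790
G1 X23.00 Y0.00 E1.8102
G1 X23.00 Y26.00 E3.1074
G1 X0.00 Y26.00 E4.2548
G1 X0.00 Y6.03 E5.2512
G1 X-0.03 Y6.00 E5.2533
G1 X-1.50 Y0.50 E5.5373

At z = 3 mm: the cube (footprint 23×26) is included at this height; the r=11 cylinder at (9.5, 0.5) gives a regular 12-gon of circumradius 11 (constant along its height); the cylinder at (13, 12) is not intersected at this z (z outside [15.5, 34]); the cube at (4.5, -1) is absent (z outside [6.5, 27.5]); Combining (union): the regions partially overlap (shared area 187.52 mm²), so overlapping operands fuse into one piece — 1 connected region. The outline is a single polygon with 12 vertices. Extrusion per mm of travel: 0.4 × 0.3 / (π × 0.875²) = 0.049890. Accumulating E over each segment gives final E = 5.5373.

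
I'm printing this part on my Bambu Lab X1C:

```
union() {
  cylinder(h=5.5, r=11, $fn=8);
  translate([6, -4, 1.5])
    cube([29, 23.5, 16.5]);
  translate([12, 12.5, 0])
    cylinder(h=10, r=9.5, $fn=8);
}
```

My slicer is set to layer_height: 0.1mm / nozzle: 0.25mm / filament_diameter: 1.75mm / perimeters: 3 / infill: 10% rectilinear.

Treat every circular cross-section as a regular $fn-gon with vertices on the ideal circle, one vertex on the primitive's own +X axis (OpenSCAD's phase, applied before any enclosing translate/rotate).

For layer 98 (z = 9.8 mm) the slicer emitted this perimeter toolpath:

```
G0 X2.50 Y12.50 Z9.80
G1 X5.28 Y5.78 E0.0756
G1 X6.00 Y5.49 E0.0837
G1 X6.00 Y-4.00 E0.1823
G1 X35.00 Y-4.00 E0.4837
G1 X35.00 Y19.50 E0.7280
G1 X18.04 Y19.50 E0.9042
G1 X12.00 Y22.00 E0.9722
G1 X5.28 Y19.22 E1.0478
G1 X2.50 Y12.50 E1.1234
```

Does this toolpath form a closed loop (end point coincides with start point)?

yes

Start point (G0): (2.50, 12.50). End point (last G1): the path returns to the start — closed.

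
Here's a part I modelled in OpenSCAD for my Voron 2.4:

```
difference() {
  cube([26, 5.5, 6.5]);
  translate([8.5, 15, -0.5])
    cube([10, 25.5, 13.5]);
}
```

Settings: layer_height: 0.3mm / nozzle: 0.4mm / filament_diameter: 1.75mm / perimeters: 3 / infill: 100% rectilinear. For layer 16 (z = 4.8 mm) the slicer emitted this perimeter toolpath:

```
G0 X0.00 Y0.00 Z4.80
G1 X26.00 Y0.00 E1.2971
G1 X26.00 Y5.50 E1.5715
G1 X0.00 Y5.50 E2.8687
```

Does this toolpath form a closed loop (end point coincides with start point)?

no

Start point (G0): (0.00, 0.00). End point (last G1): the path does not return to the start — open.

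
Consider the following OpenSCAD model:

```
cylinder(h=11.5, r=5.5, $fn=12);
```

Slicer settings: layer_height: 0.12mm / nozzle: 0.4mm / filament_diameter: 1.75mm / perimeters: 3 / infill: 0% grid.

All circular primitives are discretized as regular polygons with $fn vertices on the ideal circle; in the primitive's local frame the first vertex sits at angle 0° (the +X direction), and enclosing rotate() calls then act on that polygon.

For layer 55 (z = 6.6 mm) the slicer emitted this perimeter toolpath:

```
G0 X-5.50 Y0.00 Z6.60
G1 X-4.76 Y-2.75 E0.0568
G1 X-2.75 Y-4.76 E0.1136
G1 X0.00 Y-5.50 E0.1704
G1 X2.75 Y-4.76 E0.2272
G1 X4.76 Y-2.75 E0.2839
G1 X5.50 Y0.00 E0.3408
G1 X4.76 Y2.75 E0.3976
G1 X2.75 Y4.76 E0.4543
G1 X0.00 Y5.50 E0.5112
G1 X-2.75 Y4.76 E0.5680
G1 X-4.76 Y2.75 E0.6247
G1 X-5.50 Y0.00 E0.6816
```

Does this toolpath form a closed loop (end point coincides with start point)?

Start point (G0): (-5.50, 0.00). End point (last G1): the path returns to the start — closed.

yes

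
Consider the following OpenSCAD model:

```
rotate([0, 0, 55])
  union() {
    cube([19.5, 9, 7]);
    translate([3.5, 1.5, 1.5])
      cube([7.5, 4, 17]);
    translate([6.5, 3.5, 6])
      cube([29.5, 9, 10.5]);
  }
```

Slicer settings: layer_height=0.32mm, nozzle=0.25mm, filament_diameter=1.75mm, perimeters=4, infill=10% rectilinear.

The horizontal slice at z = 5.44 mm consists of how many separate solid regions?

At z = 5.44 mm: the cube is present — its section is the full 19.5×9 rectangle; the 7.5×4 cube at (3.5, 1.5) contributes its full rectangle; the cube at (6.5, 3.5) does not reach this height (z outside [6, 16.5]); Combining (union): the 7.5×4 cube at (3.5, 1.5) lies entirely inside the 19.5×9 cube, so the union is just the 19.5×9 cube — 1 connected region; (rotated 55° about Z; rotation is an isometry so areas/perimeters/island counts are preserved). The result has 1 disconnected region.

1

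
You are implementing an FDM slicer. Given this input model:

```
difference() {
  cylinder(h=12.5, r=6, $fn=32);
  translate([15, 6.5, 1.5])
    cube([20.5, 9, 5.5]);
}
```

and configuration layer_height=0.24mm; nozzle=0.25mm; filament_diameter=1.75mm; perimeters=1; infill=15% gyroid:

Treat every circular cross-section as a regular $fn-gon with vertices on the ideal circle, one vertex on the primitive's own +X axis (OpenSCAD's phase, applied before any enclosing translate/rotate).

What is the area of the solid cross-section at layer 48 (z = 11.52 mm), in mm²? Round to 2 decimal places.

112.37 mm²

At z = 11.52 mm: the r=6 cylinder contributes a regular 32-gon of circumradius 6 (area = (32/2)·6.000²·sin(360°/32) = 112.37 mm²); the cube at (15, 6.5) is absent (z outside [1.5, 7]); Subtracting the remaining from the first: none of the subtracted shapes is present at this height, so the r=6 cylinder is unchanged — area = 112.37 mm². Overall, the cross-section is a single solid region. Net area = 112.37 mm².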